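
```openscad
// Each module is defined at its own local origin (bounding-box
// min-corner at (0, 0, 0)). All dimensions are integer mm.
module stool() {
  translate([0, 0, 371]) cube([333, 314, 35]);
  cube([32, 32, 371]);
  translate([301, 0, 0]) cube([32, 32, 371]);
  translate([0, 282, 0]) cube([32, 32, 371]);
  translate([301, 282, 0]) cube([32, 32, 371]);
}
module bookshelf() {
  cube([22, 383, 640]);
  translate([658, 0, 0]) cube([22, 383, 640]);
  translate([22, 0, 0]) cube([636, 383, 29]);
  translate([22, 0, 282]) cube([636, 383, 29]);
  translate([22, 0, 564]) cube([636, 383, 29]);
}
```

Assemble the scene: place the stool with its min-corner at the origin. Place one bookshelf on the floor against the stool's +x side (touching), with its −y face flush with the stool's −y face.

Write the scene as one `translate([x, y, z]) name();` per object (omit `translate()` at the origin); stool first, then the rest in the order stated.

stool();
translate([333, 0, 0]) bookshelf();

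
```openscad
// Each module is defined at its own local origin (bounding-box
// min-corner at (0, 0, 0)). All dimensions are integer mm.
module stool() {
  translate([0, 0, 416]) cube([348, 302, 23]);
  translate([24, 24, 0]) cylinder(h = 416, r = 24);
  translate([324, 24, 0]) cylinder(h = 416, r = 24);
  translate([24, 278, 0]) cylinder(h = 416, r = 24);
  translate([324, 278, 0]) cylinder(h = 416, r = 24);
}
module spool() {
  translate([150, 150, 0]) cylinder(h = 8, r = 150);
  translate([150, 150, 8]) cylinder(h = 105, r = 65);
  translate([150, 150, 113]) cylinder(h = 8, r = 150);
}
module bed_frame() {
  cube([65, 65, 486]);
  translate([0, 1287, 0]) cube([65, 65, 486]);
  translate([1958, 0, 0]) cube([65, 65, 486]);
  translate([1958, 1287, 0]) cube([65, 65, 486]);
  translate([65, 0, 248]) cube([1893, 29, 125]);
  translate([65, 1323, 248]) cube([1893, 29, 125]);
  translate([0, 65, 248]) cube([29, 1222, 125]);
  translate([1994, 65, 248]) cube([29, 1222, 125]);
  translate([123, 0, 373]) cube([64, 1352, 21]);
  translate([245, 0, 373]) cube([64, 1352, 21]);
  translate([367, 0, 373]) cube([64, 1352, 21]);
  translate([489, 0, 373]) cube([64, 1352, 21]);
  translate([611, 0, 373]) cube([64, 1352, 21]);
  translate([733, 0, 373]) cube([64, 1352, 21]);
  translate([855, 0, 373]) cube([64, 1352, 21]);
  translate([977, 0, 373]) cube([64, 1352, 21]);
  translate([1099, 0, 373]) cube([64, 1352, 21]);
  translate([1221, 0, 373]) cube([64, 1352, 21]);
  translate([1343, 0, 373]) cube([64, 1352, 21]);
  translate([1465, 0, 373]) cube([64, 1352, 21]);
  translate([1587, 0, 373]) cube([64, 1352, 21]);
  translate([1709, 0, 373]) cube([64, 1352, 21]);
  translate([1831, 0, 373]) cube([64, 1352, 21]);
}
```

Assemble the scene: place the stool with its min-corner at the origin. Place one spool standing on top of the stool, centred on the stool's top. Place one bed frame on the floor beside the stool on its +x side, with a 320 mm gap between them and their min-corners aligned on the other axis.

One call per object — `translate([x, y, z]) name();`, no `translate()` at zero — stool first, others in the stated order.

stool();
translate([24, 1, 439]) spool();
translate([668, 0, 0]) bed_frame();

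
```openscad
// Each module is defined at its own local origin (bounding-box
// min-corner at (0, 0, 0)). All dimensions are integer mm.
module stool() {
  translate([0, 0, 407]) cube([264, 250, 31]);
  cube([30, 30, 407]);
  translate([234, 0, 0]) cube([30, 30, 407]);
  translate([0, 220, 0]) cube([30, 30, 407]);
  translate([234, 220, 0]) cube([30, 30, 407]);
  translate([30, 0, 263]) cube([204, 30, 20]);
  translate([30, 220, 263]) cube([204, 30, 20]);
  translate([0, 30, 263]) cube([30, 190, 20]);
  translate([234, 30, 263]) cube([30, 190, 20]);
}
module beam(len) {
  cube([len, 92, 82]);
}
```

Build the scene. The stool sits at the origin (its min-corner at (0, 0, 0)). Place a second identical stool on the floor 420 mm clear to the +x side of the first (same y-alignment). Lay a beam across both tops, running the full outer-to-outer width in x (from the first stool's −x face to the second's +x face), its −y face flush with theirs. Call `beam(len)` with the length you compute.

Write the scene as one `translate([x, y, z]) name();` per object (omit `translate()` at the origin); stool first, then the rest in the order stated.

stool();
translate([684, 0, 0]) stool();
translate([0, 0, 438]) beam(948);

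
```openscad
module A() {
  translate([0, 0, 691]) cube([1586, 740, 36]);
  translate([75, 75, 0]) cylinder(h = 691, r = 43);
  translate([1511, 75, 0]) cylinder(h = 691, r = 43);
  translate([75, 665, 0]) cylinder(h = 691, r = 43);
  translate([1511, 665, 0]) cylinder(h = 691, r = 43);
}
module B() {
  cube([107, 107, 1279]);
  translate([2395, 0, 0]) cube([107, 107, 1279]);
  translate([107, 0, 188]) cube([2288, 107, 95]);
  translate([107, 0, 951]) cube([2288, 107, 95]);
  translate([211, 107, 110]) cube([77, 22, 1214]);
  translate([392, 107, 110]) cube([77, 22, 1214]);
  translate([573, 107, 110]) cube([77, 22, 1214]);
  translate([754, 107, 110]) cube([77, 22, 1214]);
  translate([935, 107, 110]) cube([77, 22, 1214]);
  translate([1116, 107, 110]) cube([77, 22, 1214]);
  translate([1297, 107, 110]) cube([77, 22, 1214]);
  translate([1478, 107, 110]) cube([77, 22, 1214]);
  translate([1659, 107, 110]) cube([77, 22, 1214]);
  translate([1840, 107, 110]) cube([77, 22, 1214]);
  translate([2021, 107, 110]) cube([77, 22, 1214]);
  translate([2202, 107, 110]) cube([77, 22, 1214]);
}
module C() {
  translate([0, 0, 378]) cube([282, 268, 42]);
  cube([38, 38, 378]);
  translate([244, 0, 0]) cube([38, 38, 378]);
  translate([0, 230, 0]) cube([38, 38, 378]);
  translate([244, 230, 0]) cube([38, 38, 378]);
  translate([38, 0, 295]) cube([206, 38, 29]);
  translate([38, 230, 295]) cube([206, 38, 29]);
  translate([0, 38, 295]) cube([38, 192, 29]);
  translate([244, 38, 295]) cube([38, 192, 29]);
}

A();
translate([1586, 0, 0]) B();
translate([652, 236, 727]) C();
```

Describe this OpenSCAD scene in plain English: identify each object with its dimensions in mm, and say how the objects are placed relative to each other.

A is a table with a 1586×740 mm rectangular top, 36 mm thick, top surface at z = 727 mm, supported by four round legs of 86 mm diameter, each leg's bounding box inset 32 mm from the nearest pair of top edges, running from the floor.

B is a fence section. Two 107×107 mm posts, 1279 mm tall, stand on the floor with a clear span of 2288 mm between their inner faces. Two horizontal rails of 107×95 mm section span the gap between the posts with their undersides at z = 188 mm and z = 951 mm, flush with the posts' −y face. 12 pickets, each 77 mm wide, 22 mm thick and 1214 mm tall, are fixed to the +y face of the rails with their bottoms at z = 110 mm, evenly spaced across the span with equal gaps (rounded down to the nearest mm) at the −x end and between each pair — any rounding remainder accumulates at the +x end.

C is a four-legged stool. The seat is a 282×268×42 mm slab whose top surface is at z = 420 mm; four square legs, each 38×38 mm in cross-section, run from the floor (z = 0) to the underside of the seat, each flush with a corner of the seat. Four stretchers, 38 mm wide and 29 mm tall, connect adjacent legs with their undersides at z = 295 mm, each running between the inner faces of the legs it joins and aligned with the legs' outer faces on the other axis.

The fence section is against the table's +x side, with their −y faces flush. The stool is on top of the table, centred.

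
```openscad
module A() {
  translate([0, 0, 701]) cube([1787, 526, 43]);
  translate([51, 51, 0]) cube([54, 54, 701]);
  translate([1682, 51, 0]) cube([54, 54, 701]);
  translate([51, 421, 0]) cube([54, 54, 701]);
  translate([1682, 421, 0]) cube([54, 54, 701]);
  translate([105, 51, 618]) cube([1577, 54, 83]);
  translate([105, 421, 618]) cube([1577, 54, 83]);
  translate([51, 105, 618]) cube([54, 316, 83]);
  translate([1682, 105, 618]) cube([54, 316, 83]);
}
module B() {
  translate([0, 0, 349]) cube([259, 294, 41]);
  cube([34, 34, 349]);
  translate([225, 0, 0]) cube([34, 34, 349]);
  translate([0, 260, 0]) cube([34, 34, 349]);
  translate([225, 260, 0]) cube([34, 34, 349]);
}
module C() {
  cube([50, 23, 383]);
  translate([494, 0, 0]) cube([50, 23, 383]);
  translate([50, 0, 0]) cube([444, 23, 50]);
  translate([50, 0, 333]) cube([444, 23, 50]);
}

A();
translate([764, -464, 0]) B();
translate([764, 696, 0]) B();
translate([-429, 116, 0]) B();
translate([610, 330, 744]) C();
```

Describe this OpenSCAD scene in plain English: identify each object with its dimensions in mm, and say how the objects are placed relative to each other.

A is a rectangular dining table. The top is 1787×526×43 mm with its upper surface at z = 744 mm. It stands on four 54×54 mm square legs, each inset 51 mm from the nearest pair of top edges, running from the floor to the underside of the top. Four apron rails, 54 mm thick and 83 mm tall, run between adjacent legs with their top edges flush with the underside of the top and their outer faces flush with the legs' outer faces.

B is a four-legged stool. The seat is 259×294 mm, 41 mm thick, top at z = 390 mm. It stands on four square legs, each 34×34 mm in cross-section, from z = 0 to the seat underside, each flush with a corner of the seat.

C is a rectangular picture frame lying in the x–z plane (depth along y). The opening is 444 mm wide (x) by 283 mm tall (z), surrounded by a border 50 mm wide on all four sides. The frame is 23 mm deep and is made of two full-height vertical stiles with two horizontal rails fitted between them.

Three stools sit around the table at the −y, +y, −x sides. The picture frame is on top of the table.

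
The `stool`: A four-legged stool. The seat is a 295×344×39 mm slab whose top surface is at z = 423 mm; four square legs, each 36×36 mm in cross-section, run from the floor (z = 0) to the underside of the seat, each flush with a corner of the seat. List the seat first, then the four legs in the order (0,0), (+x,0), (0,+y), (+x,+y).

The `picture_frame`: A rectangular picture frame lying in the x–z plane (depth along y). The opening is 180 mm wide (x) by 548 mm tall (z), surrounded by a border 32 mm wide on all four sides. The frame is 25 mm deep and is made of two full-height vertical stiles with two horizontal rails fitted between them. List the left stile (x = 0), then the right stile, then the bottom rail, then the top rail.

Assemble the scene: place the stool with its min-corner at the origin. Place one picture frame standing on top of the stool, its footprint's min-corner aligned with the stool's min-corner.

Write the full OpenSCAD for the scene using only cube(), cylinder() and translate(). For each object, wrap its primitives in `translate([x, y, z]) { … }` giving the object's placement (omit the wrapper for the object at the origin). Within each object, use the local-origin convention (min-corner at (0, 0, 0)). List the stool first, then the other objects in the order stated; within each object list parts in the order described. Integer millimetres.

translate([0, 0, 384]) cube([295, 344, 39]);
cube([36, 36, 384]);
translate([259, 0, 0]) cube([36, 36, 384]);
translate([0, 308, 0]) cube([36, 36, 384]);
translate([259, 308, 0]) cube([36, 36, 384]);
translate([0, 0, 423]) {
  cube([32, 25, 612]);
  translate([212, 0, 0]) cube([32, 25, 612]);
  translate([32, 0, 0]) cube([180, 25, 32]);
  translate([32, 0, 580]) cube([180, 25, 32]);
}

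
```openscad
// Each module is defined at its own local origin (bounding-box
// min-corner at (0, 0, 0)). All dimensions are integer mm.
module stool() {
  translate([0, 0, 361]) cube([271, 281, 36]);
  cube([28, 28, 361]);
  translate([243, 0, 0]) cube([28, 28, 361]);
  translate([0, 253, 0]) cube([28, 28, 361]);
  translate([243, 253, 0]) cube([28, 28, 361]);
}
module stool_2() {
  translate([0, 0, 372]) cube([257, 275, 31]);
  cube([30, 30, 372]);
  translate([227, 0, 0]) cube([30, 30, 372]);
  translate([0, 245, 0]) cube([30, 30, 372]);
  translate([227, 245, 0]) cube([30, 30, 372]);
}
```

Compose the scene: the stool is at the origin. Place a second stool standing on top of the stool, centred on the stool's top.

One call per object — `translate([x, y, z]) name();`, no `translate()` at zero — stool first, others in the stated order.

stool();
translate([7, 3, 397]) stool_2();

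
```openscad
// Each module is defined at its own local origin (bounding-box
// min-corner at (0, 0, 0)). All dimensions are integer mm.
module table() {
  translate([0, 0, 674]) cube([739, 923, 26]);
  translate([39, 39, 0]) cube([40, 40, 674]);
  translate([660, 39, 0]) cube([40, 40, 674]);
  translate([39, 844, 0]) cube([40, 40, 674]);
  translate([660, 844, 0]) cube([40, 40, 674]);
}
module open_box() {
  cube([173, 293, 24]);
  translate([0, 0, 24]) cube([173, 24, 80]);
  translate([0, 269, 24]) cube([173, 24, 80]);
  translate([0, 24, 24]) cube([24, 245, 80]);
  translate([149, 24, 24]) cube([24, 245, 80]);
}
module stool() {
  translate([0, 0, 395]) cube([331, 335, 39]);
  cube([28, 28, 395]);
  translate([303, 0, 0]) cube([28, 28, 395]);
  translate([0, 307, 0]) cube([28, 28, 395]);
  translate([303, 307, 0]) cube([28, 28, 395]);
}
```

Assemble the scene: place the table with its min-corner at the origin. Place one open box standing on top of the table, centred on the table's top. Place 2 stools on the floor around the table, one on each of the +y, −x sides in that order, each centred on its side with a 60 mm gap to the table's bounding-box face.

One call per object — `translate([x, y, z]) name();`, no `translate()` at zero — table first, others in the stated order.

table();
translate([283, 315, 700]) open_box();
translate([204, 983, 0]) stool();
translate([-391, 294, 0]) stool();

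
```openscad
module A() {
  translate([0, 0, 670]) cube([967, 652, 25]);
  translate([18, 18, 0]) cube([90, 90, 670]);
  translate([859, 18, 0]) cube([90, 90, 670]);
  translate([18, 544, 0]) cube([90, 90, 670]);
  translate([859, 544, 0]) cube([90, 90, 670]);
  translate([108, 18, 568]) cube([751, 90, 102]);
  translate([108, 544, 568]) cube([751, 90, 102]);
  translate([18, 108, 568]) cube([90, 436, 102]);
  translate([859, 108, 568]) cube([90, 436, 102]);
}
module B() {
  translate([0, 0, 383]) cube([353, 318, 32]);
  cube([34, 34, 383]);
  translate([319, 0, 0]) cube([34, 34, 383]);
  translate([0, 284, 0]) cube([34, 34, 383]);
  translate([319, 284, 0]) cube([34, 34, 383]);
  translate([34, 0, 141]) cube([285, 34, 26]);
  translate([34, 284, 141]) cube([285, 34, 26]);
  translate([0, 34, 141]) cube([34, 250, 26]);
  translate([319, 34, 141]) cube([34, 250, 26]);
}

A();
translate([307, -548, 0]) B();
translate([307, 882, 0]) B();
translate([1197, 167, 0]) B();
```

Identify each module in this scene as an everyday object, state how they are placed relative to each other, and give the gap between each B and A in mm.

Each stool's nearest face is 230 mm from the table's bounding box.

A is a table. B is a stool. Three stools sit around the table at the −y, +y, +x sides. The gap between each stool and the table is 230 mm.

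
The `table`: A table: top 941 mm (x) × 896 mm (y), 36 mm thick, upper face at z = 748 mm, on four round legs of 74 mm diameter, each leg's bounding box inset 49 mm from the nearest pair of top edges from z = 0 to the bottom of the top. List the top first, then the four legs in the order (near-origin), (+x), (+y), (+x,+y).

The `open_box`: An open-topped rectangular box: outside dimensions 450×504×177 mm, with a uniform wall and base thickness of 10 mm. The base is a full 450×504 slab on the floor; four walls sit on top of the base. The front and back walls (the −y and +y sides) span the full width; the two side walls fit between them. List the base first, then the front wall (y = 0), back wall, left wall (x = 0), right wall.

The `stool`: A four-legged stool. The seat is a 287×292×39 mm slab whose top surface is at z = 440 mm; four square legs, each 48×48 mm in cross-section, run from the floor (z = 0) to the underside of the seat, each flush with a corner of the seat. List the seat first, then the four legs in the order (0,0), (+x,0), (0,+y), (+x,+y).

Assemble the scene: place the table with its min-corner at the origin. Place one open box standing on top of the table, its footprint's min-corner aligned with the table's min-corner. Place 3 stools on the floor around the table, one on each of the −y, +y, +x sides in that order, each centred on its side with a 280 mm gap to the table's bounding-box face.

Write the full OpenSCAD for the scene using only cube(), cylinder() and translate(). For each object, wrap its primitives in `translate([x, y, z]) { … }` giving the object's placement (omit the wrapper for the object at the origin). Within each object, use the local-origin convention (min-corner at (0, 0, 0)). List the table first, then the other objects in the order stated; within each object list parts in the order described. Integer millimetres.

translate([0, 0, 712]) cube([941, 896, 36]);
translate([86, 86, 0]) cylinder(h = 712, r = 37);
translate([855, 86, 0]) cylinder(h = 712, r = 37);
translate([86, 810, 0]) cylinder(h = 712, r = 37);
translate([855, 810, 0]) cylinder(h = 712, r = 37);
translate([0, 0, 748]) {
  cube([450, 504, 10]);
  translate([0, 0, 10]) cube([450, 10, 167]);
  translate([0, 494, 10]) cube([450, 10, 167]);
  translate([0, 10, 10]) cube([10, 484, 167]);
  translate([440, 10, 10]) cube([10, 484, 167]);
}
translate([327, -572, 0]) {
  translate([0, 0, 401]) cube([287, 292, 39]);
  cube([48, 48, 401]);
  translate([239, 0, 0]) cube([48, 48, 401]);
  translate([0, 244, 0]) cube([48, 48, 401]);
  translate([239, 244, 0]) cube([48, 48, 401]);
}
translate([327, 1176, 0]) {
  translate([0, 0, 401]) cube([287, 292, 39]);
  cube([48, 48, 401]);
  translate([239, 0, 0]) cube([48, 48, 401]);
  translate([0, 244, 0]) cube([48, 48, 401]);
  translate([239, 244, 0]) cube([48, 48, 401]);
}
translate([1221, 302, 0]) {
  translate([0, 0, 401]) cube([287, 292, 39]);
  cube([48, 48, 401]);
  translate([239, 0, 0]) cube([48, 48, 401]);
  translate([0, 244, 0]) cube([48, 48, 401]);
  translate([239, 244, 0]) cube([48, 48, 401]);
}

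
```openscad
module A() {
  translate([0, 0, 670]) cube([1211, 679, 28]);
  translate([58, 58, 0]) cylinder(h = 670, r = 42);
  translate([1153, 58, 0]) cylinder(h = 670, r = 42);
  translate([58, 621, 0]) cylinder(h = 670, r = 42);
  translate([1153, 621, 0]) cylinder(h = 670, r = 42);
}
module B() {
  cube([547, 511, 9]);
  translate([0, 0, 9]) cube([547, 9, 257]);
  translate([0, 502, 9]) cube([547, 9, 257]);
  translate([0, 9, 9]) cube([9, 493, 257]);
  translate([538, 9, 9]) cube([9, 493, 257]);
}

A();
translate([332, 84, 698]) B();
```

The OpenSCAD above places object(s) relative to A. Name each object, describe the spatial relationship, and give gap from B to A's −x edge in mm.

The open box's min-x is at 332; the table's min-x is 0; gap = 332 mm.

A is a table. B is an open box. The open box is on top of the table, centred. The gap from the open box to the table's −x edge is 332 mm.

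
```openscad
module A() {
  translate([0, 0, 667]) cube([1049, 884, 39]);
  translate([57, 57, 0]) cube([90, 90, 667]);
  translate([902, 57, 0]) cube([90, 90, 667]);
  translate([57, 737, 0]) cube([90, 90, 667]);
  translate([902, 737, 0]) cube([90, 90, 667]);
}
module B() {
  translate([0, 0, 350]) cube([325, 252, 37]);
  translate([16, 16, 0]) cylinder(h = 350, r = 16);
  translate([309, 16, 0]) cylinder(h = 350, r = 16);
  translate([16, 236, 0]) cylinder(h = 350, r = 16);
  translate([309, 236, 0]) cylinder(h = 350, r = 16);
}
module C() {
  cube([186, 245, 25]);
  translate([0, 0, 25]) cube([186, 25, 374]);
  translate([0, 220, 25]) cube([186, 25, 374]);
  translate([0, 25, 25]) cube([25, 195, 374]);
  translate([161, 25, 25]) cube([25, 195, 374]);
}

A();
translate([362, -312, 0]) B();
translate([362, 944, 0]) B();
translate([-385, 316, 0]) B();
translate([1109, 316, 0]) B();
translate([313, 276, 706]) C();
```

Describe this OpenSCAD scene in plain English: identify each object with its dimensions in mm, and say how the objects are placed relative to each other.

A is a table: top 1049 mm (x) × 884 mm (y), 39 mm thick, upper face at z = 706 mm, on four 90×90 mm square legs, each inset 57 mm from the nearest pair of top edges, running from z = 0 to the bottom of the top.

B is a four-legged stool. The seat is 325×252 mm, 37 mm thick, top at z = 387 mm. It stands on four round legs, each 32 mm in diameter, from z = 0 to the seat underside, each leg's axis is inset half a diameter from the nearest pair of seat edges (so the leg's bounding box is flush with the corner).

C is an open storage box with external size 186×245×399 mm and wall thickness 25 mm (the base is also 25 mm thick). The base covers the whole footprint; the four walls stand on the base, with the y-facing walls full-width and the x-facing walls fitting between their inner faces.

Four stools sit around the table at the −y, +y, −x, +x sides. The open box is on top of the table.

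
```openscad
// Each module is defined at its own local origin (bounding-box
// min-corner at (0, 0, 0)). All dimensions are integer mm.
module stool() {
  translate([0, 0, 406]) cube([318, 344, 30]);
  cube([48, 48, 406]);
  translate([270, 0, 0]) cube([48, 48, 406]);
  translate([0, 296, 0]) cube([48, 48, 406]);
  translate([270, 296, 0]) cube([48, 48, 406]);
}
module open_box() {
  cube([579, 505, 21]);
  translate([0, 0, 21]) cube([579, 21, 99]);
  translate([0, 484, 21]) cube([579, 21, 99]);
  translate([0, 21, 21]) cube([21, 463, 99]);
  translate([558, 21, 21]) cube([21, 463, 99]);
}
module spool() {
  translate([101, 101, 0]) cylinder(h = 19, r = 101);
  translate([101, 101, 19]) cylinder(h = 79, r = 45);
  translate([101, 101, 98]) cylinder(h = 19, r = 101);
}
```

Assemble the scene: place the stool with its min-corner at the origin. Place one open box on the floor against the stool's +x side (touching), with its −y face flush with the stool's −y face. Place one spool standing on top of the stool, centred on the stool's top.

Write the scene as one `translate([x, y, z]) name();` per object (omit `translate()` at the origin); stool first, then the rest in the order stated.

stool();
translate([318, 0, 0]) open_box();
translate([58, 71, 436]) spool();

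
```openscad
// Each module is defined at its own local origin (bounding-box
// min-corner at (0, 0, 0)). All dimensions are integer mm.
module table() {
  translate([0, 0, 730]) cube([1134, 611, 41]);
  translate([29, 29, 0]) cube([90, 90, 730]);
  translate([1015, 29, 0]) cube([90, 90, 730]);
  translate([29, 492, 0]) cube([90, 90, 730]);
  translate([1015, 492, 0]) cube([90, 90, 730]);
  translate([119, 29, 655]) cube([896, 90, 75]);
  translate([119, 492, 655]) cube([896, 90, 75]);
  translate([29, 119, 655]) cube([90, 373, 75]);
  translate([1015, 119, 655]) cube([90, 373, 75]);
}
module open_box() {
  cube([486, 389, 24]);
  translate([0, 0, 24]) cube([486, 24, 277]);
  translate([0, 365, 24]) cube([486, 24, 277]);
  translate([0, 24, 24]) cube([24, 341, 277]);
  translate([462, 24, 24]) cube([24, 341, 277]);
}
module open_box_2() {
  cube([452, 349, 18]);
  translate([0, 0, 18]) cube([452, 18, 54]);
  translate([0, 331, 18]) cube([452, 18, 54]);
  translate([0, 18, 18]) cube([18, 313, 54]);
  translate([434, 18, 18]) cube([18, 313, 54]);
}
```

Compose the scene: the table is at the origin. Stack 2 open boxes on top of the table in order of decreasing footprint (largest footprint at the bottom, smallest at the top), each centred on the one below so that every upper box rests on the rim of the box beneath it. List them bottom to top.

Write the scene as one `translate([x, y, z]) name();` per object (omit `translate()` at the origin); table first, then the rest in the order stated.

table();
translate([324, 111, 771]) open_box();
translate([341, 131, 1072]) open_box_2();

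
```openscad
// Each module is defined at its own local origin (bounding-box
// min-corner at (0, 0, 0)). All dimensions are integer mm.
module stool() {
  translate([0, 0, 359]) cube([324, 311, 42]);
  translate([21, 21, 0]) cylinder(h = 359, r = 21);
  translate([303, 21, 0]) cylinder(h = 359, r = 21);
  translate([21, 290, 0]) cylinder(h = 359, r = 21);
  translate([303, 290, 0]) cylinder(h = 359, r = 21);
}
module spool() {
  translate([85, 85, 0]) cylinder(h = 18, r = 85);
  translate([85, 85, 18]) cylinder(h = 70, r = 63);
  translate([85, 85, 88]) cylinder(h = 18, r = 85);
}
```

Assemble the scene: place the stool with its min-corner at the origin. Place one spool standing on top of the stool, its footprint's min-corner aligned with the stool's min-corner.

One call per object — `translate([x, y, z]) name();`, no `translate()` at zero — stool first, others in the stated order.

stool();
translate([0, 0, 401]) spool();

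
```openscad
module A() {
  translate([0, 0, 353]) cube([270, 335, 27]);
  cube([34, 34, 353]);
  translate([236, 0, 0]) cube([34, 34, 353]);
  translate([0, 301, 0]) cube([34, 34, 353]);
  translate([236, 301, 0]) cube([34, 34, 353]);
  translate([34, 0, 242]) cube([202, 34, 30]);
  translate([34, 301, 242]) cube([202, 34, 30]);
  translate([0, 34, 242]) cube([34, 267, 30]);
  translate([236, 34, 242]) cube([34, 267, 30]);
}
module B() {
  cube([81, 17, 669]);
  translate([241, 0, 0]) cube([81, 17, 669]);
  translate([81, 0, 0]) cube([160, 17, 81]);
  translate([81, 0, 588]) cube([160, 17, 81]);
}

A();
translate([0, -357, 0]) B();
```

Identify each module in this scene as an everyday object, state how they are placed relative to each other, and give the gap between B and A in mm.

The picture frame's nearest face is 340 mm from the stool's −y face.

A is a stool. B is a picture frame. The picture frame is on the floor beside the stool on its −y side. The gap between the picture frame and the stool is 340 mm.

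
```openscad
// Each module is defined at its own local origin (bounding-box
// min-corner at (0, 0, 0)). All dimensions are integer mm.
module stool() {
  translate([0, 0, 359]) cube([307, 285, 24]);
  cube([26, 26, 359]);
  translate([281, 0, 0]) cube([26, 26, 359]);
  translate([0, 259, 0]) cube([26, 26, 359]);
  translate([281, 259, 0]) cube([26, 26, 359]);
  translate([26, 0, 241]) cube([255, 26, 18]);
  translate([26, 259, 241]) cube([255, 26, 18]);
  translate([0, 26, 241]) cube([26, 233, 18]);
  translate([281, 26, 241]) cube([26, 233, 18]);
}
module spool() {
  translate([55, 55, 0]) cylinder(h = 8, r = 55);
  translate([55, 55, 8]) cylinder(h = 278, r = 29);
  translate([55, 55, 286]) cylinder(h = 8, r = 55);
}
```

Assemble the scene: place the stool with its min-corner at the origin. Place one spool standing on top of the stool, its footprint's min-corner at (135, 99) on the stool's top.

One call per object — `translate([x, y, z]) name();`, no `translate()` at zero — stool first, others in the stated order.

stool();
translate([135, 99, 383]) spool();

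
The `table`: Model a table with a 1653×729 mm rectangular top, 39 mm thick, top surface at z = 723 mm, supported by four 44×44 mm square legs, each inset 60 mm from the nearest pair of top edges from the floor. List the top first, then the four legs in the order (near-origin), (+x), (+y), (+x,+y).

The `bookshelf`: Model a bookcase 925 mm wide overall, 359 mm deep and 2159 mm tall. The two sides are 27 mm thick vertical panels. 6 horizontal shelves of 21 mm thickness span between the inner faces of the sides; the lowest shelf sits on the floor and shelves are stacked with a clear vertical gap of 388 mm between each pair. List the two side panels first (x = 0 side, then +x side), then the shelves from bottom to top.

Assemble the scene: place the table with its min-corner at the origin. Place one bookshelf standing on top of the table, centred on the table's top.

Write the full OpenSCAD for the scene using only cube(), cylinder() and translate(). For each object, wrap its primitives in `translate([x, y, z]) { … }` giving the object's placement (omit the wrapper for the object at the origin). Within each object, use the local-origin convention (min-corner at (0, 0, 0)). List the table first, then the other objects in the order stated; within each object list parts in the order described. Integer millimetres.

translate([0, 0, 684]) cube([1653, 729, 39]);
translate([60, 60, 0]) cube([44, 44, 684]);
translate([1549, 60, 0]) cube([44, 44, 684]);
translate([60, 625, 0]) cube([44, 44, 684]);
translate([1549, 625, 0]) cube([44, 44, 684]);
translate([364, 185, 723]) {
  cube([27, 359, 2159]);
  translate([898, 0, 0]) cube([27, 359, 2159]);
  translate([27, 0, 0]) cube([871, 359, 21]);
  translate([27, 0, 409]) cube([871, 359, 21]);
  translate([27, 0, 818]) cube([871, 359, 21]);
  translate([27, 0, 1227]) cube([871, 359, 21]);
  translate([27, 0, 1636]) cube([871, 359, 21]);
  translate([27, 0, 2045]) cube([871, 359, 21]);
}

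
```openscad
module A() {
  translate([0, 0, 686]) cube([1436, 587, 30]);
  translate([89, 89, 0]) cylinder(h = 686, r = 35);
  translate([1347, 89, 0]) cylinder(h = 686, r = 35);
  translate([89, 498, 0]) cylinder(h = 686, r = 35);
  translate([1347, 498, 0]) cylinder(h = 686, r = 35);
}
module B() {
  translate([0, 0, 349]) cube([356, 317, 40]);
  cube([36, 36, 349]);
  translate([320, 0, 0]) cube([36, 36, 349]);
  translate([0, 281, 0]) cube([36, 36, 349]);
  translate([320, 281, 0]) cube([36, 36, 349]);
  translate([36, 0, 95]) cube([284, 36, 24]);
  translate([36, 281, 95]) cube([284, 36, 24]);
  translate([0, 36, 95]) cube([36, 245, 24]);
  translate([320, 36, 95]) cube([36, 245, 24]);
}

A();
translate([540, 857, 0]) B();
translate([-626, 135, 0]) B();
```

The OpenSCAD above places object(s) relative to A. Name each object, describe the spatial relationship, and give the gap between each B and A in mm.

Each stool's nearest face is 270 mm from the table's bounding box.

A is a table. B is a stool. Two stools sit around the table at the +y, −x sides. The gap between each stool and the table is 270 mm.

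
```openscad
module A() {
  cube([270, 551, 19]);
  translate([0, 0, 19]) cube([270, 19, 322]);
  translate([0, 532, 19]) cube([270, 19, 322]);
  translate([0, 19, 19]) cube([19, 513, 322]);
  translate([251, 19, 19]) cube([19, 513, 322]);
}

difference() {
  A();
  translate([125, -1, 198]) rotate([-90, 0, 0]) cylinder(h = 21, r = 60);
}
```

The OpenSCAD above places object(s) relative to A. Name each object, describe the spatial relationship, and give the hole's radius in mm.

The subtracted cylinder has r = 60 mm.

A is an open box. The open box has a circular hole through its front wall. The hole's radius is 60 mm.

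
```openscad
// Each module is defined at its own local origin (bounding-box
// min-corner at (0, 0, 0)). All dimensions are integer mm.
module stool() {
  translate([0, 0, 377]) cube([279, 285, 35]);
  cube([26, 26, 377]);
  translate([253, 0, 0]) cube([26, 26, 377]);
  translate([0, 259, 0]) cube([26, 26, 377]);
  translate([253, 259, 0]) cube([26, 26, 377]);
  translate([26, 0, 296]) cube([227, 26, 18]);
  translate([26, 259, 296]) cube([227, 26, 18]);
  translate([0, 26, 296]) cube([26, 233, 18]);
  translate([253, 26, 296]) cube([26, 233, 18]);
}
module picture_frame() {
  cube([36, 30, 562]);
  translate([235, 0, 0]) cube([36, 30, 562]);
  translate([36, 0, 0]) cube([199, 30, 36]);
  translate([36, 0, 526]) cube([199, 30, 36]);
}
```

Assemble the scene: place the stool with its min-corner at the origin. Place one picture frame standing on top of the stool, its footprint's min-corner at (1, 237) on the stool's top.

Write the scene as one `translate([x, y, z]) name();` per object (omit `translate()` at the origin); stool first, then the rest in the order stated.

stool();
translate([1, 237, 412]) picture_frame();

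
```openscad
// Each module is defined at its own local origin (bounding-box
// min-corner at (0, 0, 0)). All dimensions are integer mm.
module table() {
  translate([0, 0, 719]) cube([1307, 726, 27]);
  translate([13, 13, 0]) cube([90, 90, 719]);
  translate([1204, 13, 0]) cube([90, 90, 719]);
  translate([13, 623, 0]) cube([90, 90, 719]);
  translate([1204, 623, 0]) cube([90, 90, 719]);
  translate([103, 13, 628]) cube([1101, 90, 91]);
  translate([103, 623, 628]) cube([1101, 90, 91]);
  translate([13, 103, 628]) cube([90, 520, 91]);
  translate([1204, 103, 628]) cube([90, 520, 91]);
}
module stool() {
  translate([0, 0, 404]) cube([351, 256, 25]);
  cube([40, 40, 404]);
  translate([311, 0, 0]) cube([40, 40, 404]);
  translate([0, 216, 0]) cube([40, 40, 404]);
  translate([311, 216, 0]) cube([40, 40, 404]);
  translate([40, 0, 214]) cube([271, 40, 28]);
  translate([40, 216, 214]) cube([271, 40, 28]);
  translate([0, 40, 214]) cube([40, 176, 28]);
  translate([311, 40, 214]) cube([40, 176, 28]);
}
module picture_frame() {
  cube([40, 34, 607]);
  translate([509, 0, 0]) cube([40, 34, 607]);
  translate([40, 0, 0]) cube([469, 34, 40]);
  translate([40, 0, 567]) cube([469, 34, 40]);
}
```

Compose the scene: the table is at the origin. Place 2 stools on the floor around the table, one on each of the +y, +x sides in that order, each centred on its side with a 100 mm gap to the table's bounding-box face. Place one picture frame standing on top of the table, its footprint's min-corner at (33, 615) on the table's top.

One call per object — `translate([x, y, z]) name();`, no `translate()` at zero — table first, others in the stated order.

table();
translate([478, 826, 0]) stool();
translate([1407, 235, 0]) stool();
translate([33, 615, 746]) picture_frame();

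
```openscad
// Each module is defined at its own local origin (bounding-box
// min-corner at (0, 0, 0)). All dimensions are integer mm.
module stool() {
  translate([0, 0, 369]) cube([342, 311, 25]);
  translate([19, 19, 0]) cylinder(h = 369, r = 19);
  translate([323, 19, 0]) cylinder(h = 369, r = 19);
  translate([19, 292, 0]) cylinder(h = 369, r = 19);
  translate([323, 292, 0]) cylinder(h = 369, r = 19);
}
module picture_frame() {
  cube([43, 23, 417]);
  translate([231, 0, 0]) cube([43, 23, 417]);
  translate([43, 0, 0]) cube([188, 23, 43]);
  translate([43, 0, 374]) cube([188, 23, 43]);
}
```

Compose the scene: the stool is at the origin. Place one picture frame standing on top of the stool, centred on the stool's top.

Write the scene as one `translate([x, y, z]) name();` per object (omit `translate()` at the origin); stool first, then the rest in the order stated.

stool();
translate([34, 144, 394]) picture_frame();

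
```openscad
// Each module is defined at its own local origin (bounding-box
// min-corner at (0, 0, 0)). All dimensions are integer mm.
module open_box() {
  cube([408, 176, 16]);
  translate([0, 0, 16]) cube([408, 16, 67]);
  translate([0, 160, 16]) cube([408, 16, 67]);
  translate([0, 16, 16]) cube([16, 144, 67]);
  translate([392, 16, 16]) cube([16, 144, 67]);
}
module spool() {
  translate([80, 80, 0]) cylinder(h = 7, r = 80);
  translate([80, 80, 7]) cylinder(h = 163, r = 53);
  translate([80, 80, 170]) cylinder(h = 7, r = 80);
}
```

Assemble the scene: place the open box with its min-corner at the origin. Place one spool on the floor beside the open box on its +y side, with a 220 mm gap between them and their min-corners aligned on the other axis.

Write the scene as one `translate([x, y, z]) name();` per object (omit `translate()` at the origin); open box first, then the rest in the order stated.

open_box();
translate([0, 396, 0]) spool();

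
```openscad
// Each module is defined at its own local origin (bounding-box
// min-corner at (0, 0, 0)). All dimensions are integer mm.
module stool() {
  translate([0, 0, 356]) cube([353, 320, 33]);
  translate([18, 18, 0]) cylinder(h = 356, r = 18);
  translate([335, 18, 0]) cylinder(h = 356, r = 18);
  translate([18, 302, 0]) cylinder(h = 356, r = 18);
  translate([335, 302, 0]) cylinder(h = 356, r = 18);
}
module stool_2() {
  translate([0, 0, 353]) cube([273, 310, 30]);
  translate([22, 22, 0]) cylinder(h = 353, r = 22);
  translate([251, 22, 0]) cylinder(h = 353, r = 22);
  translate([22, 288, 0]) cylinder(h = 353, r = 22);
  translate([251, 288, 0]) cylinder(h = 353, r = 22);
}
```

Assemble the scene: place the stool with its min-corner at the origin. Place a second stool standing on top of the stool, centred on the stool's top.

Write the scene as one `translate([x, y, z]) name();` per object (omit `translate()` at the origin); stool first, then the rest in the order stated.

stool();
translate([40, 5, 389]) stool_2();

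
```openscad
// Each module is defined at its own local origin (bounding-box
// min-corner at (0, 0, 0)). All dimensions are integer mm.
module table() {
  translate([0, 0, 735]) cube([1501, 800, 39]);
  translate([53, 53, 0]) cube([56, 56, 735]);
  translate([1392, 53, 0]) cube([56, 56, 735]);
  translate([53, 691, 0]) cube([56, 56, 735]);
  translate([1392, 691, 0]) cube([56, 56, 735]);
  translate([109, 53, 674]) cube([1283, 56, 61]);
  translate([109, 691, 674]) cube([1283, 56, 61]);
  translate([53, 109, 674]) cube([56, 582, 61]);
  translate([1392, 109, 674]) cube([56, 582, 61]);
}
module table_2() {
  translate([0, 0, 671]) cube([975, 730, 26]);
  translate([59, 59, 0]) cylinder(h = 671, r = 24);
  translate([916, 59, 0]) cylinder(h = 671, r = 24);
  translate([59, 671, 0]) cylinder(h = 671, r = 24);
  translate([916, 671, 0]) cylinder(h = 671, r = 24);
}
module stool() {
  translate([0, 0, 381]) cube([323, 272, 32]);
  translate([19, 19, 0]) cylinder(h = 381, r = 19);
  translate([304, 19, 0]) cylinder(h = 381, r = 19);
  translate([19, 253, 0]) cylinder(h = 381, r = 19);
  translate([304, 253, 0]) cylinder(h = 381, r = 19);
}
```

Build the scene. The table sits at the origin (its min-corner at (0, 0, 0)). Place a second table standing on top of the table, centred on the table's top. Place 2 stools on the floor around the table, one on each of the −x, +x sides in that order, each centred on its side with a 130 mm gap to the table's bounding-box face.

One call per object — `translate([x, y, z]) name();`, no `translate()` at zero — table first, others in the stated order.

table();
translate([263, 35, 774]) table_2();
translate([-453, 264, 0]) stool();
translate([1631, 264, 0]) stool();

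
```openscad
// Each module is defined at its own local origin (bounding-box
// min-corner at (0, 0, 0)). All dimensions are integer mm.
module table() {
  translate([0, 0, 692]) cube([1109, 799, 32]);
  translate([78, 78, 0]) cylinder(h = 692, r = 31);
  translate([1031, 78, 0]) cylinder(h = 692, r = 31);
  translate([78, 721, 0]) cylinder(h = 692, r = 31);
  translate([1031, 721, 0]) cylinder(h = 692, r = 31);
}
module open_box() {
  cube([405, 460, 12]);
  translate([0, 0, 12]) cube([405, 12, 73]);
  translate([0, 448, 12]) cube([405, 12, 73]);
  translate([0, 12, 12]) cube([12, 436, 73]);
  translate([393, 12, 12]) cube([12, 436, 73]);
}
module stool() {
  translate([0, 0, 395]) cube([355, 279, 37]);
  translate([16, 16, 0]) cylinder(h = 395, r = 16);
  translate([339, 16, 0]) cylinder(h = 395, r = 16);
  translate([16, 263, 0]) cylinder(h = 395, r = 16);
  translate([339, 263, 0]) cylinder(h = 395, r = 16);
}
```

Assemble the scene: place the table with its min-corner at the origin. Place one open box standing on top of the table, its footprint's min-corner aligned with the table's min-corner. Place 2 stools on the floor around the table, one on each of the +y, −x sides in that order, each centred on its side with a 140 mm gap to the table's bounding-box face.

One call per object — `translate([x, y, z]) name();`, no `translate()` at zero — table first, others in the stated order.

table();
translate([0, 0, 724]) open_box();
translate([377, 939, 0]) stool();
translate([-495, 260, 0]) stool();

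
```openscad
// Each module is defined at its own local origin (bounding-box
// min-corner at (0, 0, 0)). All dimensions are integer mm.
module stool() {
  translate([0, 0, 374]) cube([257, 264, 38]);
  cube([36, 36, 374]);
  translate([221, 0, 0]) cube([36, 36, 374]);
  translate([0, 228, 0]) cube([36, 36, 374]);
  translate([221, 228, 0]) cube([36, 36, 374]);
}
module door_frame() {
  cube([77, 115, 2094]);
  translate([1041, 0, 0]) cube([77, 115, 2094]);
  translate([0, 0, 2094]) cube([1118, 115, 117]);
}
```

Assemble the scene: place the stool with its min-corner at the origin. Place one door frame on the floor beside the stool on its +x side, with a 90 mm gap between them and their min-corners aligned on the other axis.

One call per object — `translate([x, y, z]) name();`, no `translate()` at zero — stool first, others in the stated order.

stool();
translate([347, 0, 0]) door_frame();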